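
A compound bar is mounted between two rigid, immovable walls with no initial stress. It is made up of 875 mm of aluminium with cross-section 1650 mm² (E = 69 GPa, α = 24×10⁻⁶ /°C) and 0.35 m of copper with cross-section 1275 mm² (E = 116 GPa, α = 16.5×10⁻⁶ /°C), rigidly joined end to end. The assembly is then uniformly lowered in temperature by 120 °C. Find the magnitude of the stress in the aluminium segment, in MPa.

σ ≈ 194 MPa (tensile)

Free thermal contraction of the whole bar: Σ αᵢΔT Lᵢ = 24×10⁻⁶×120×875 + 16.5×10⁻⁶×120×350 = 3.213 mm.
The walls prevent any net length change, so an axial force P (same in every segment) develops. Compatibility: P · Σ Lᵢ/(AᵢEᵢ) = δ_free.
The series flexibility is Σ Lᵢ/(AᵢEᵢ) = 875/(1650×69×10³) + 350/(1275×116×10³) = 1.005×10⁻⁵ mm/N.
Hence P = δ_free / Σ(L/AE) = 3.213/1.005×10⁻⁵ = 319.6 kN (tensile).
σ_{aluminium} = P / A = 319600 / 1650 = 193.7 MPa.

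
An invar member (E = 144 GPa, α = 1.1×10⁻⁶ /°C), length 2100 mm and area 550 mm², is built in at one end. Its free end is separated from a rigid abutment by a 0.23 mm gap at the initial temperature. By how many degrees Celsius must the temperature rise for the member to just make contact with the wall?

The gap closes when αΔT L = 0.23 mm, since the member is still unstressed at that instant.
So ΔT = g/(αL) = 0.23/(1.1×10⁻⁶ × 2100) = 99.57 °C.

ΔT ≈ 99.6 °C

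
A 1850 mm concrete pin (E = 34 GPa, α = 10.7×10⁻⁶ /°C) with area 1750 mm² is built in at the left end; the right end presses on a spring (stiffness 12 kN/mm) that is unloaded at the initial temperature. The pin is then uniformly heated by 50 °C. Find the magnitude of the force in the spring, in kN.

P ≈ 8.65 kN

The unrestrained thermal change is αΔT L = 10.7×10⁻⁶ × 50 × 1850 = 0.9898 mm.
Let P be the compressive force at the spring. The pin shortens elastically by PL/(AE) and the spring compresses by P/k; together these equal δ_free.
P [ L/(AE) + 1/k ] = δ_free → P [ 1850/(1750×34×10³) + 1/(12×10³) ] = 0.9898.
P = 0.9898 / 0.0001144 = 8650 N.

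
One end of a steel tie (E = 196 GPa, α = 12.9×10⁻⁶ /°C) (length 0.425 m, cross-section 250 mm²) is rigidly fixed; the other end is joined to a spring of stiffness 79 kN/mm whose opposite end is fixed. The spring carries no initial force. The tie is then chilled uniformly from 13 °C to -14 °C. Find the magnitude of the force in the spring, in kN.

P ≈ 6.94 kN

The unrestrained thermal change is αΔT L = 12.9×10⁻⁶ × 27 × 425 = 0.148 mm.
Let P be the tensile force in the spring. The tie extends elastically by PL/(AE) and the spring stretches by P/k; together these equal δ_free.
P [ L/(AE) + 1/k ] = δ_free → P [ 425/(250×196×10³) + 1/(79×10³) ] = 0.148.
P = 0.148 / 2.133×10⁻⁵ = 6939 N.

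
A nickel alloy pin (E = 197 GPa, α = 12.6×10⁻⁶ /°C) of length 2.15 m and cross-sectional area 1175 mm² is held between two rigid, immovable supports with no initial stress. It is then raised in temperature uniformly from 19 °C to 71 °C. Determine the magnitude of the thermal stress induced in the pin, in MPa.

σ ≈ 129 MPa (compressive)

With length fixed, the mechanical strain must cancel the thermal strain αΔT = 12.6×10⁻⁶ × 52 = 655.2×10⁻⁶.
σ = EαΔT = 197×10³ × 12.6×10⁻⁶ × 52 = 129.1 MPa (compressive; the pin is trying to expand).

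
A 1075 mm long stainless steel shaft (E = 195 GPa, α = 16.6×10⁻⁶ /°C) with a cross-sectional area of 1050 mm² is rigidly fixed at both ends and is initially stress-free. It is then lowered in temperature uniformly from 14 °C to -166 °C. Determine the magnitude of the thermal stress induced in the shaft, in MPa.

Because both ends are immovable the net strain is zero, and the suppressed thermal strain is αΔT = 16.6×10⁻⁶ × 180 = 2988×10⁻⁶.
σ = EαΔT = 195×10³ × 16.6×10⁻⁶ × 180 = 582.7 MPa (tensile; the shaft is trying to contract).

σ ≈ 583 MPa (tensile)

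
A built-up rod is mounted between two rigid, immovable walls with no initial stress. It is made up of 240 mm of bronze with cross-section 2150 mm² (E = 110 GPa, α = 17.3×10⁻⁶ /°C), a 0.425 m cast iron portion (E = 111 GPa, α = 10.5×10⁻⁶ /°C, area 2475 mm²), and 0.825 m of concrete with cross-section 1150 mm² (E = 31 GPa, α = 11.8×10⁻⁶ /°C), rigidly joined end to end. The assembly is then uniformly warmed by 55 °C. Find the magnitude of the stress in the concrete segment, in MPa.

σ ≈ 34.1 MPa (compressive)

With the walls removed the bar would change length by δ_free = Σ αᵢΔT Lᵢ = 17.3×10⁻⁶×55×240 + 10.5×10⁻⁶×55×425 + 11.8×10⁻⁶×55×825 = 1.009 mm.
The walls prevent any net length change, so an axial force P (same in every segment) develops. Compatibility: P · Σ Lᵢ/(AᵢEᵢ) = δ_free.
Σ Lᵢ/(AᵢEᵢ) = 240/(2150×110×10³) + 425/(2475×111×10³) + 825/(1150×31×10³) = 2.57×10⁻⁵ mm/N.
Hence P = δ_free / Σ(L/AE) = 1.009/2.57×10⁻⁵ = 39.26 kN (compressive).
σ_{concrete} = P / A = 39260 / 1150 = 34.14 MPa.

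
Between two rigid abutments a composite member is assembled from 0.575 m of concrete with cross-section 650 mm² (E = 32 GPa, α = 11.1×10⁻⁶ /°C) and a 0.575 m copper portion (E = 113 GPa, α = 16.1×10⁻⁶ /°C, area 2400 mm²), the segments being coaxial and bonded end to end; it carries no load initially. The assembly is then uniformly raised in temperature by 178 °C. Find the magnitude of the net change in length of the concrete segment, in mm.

|ΔL| ≈ 1.45 mm

If the supports were absent, the total length change would be Σ αᵢΔT Lᵢ = 11.1×10⁻⁶×178×575 + 16.1×10⁻⁶×178×575 = 2.784 mm.
The rigid supports impose zero overall length change; the single axial force P common to all segments must satisfy P Σ Lᵢ/(AᵢEᵢ) = δ_free.
The series flexibility is Σ Lᵢ/(AᵢEᵢ) = 575/(650×32×10³) + 575/(2400×113×10³) = 2.976×10⁻⁵ mm/N.
P = 2.784 / 2.976×10⁻⁵ = 93530 N = 93.53 kN, compressive.
For the concrete segment, free thermal change = 11.1×10⁻⁶×178×575 = 1.136 mm and elastic change from P = 93530×575/(650×32×10³) = 2.586 mm; these oppose, so the net change is 1.45 mm (segment shortens).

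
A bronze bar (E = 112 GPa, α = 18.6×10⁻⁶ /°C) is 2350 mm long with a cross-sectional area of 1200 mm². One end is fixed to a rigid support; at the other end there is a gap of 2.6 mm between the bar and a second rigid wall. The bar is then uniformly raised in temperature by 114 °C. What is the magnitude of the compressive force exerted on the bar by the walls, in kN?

P ≈ 136 kN

Unrestrained expansion: δ_free = αΔT L = 18.6×10⁻⁶ × 114 × 2350 = 4.983 mm.
After closing the 2.6 mm clearance, 4.983 − 2.6 = 2.383 mm of expansion remains to be suppressed by the wall.
Compatibility: PL/(AE) = 2.383 mm, so σ = P/A = E × (2.383/2350) = 113.6 MPa.
Force on the wall = σA = 113.6 × 1200 mm² = 136.3 kN.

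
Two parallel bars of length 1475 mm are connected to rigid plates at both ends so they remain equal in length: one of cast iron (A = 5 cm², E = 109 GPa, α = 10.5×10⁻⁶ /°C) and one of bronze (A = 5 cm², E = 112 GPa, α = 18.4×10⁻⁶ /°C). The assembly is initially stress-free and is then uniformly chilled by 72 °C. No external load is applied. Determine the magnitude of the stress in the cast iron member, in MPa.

σ ≈ 31.4 MPa (compressive)

Equilibrium of a rigid end plate with no external load gives equal and opposite internal forces ±P in the two members. Since α_{bronze} > α_{cast iron}, cooling drives the bronze into tension and the cast iron into compression.
Compatibility of the two members (thermal + elastic change equal): (α₁ − α₂)ΔT = P·[1/(A₁E₁) + 1/(A₂E₂)].
|α₁ − α₂|·ΔT = 7.9×10⁻⁶ × 72 = 0.0005688.
1/(A₁E₁) + 1/(A₂E₂) = 1/(500×109×10³) + 1/(500×112×10³) = 3.621×10⁻⁸ N⁻¹.
So P = 0.0005688 / 3.621×10⁻⁸ = 15.71 kN.
σ_{cast iron} = P/A₁ = 15710/500 = 31.42 MPa, compressive.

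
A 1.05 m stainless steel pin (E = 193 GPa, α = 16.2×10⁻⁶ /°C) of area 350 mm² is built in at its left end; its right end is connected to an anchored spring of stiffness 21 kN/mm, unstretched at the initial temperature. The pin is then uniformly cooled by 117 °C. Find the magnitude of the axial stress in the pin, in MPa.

σ ≈ 90 MPa (tensile)

Free thermal contraction: δ_free = αΔT L = 16.2×10⁻⁶ × 117 × 1050 = 1.99 mm.
With a force P in the spring, the elastic change of the pin is PL/(AE) and that of the spring is P/k; compatibility requires their sum to equal δ_free.
P [ L/(AE) + 1/k ] = δ_free → P [ 1050/(350×193×10³) + 1/(21×10³) ] = 1.99.
P = 1.99 / 6.316×10⁻⁵ = 31510 N.
σ = P/A = 31510/350 = 90.02 MPa.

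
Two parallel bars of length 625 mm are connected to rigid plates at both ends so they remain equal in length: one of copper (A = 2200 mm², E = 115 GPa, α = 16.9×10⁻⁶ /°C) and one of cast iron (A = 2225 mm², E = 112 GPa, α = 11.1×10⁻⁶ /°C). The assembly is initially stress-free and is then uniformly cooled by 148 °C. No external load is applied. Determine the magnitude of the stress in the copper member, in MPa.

σ ≈ 49 MPa (tensile)

Equilibrium of a rigid end plate with no external load gives equal and opposite internal forces ±P in the two members. Since α_{copper} > α_{cast iron}, cooling drives the copper into tension and the cast iron into compression.
Setting the final lengths equal and cancelling L: (α₁ − α₂)ΔT = P/(A₁E₁) + P/(A₂E₂).
|α₁ − α₂|·ΔT = 5.8×10⁻⁶ × 148 = 0.0008584.
1/(A₁E₁) + 1/(A₂E₂) = 1/(2200×115×10³) + 1/(2225×112×10³) = 7.965×10⁻⁹ N⁻¹.
So P = 0.0008584 / 7.965×10⁻⁹ = 107.8 kN.
σ_{copper} = P/A₁ = 107800/2200 = 48.98 MPa, tensile.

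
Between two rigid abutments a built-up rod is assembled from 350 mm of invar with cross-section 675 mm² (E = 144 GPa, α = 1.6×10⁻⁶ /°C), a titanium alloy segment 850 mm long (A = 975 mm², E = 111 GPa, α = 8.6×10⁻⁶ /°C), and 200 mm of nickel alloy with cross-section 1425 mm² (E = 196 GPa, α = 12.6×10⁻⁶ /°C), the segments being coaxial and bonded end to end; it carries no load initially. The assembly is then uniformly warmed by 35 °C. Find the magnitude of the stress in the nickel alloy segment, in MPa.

If the supports were absent, the total length change would be Σ αᵢΔT Lᵢ = 1.6×10⁻⁶×35×350 + 8.6×10⁻⁶×35×850 + 12.6×10⁻⁶×35×200 = 0.3636 mm.
The rigid supports impose zero overall length change; the single axial force P common to all segments must satisfy P Σ Lᵢ/(AᵢEᵢ) = δ_free.
The series flexibility is Σ Lᵢ/(AᵢEᵢ) = 350/(675×144×10³) + 850/(975×111×10³) + 200/(1425×196×10³) = 1.217×10⁻⁵ mm/N.
Hence P = δ_free / Σ(L/AE) = 0.3636/1.217×10⁻⁵ = 29.88 kN (compressive).
σ_{nickel alloy} = P / A = 29880 / 1425 = 20.97 MPa.

σ ≈ 21 MPa (compressive)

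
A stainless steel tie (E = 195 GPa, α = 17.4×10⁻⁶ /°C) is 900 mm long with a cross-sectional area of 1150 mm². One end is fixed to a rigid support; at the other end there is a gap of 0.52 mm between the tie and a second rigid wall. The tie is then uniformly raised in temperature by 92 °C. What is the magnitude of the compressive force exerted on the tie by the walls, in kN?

P ≈ 229 kN

Free thermal elongation = αΔT L = 17.4×10⁻⁶ × 92 × 900 = 1.441 mm.
After closing the 0.52 mm clearance, 1.441 − 0.52 = 0.9207 mm of expansion remains to be suppressed by the wall.
So σ = E(δ_free − g)/L = 195×10³ × 0.9207/900 = 199.5 MPa.
P = σA = 199.5 × 1150 = 229.4 kN.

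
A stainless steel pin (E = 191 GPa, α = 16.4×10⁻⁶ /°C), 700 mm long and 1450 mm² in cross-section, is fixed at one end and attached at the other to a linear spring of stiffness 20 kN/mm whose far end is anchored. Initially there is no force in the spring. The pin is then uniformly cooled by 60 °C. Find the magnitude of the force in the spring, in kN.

Free thermal contraction: δ_free = αΔT L = 16.4×10⁻⁶ × 60 × 700 = 0.6888 mm.
With a force P in the spring, the elastic change of the pin is PL/(AE) and that of the spring is P/k; compatibility requires their sum to equal δ_free.
P [ L/(AE) + 1/k ] = δ_free → P [ 700/(1450×191×10³) + 1/(20×10³) ] = 0.6888.
P = 0.6888 / 5.253×10⁻⁵ = 13110 N.

P ≈ 13.1 kN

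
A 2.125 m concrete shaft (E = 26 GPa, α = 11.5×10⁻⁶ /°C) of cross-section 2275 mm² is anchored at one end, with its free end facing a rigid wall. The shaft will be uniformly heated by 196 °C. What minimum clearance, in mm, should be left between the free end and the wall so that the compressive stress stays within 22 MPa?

g ≈ 2.99 mm

With no wall the shaft would lengthen by αΔT L = 11.5×10⁻⁶ × 196 × 2125 = 4.79 mm.
At the allowable stress the elastic shortening the wall may impose is σL/E = 22 × 2125 / (26×10³) = 1.798 mm.
The gap must absorb the remainder: g_min = 4.79 − 1.798 = 2.992 mm.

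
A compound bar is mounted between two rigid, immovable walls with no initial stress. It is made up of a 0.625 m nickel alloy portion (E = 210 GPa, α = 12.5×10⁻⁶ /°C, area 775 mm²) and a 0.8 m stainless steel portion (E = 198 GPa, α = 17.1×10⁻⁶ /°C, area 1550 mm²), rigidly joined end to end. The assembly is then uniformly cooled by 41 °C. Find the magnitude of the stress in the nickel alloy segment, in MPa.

σ ≈ 176 MPa (tensile)

With the walls removed the bar would change length by δ_free = Σ αᵢΔT Lᵢ = 12.5×10⁻⁶×41×625 + 17.1×10⁻⁶×41×800 = 0.8812 mm.
Since the ends are fixed, an axial force P builds up, equal in every segment, with P · Σ Lᵢ/(AᵢEᵢ) = δ_free.
Σ Lᵢ/(AᵢEᵢ) = 625/(775×210×10³) + 800/(1550×198×10³) = 6.447×10⁻⁶ mm/N.
Hence P = δ_free / Σ(L/AE) = 0.8812/6.447×10⁻⁶ = 136.7 kN (tensile).
σ_{nickel alloy} = P / A = 136700 / 775 = 176.4 MPa.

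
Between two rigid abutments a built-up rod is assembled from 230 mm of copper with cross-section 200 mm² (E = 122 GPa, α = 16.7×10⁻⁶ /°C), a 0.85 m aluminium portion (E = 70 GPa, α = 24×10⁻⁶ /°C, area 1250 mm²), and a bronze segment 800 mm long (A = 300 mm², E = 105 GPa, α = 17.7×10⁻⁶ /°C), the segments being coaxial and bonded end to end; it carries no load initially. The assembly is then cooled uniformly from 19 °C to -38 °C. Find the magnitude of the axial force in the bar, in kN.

Free thermal contraction of the whole bar: Σ αᵢΔT Lᵢ = 16.7×10⁻⁶×57×230 + 24×10⁻⁶×57×850 + 17.7×10⁻⁶×57×800 = 2.189 mm.
The walls prevent any net length change, so an axial force P (same in every segment) develops. Compatibility: P · Σ Lᵢ/(AᵢEᵢ) = δ_free.
Σ Lᵢ/(AᵢEᵢ) = 230/(200×122×10³) + 850/(1250×70×10³) + 800/(300×105×10³) = 4.454×10⁻⁵ mm/N.
So P = 2.189 / 4.454×10⁻⁵ = 49.15 kN, tensile.

P ≈ 49.1 kN (tensile)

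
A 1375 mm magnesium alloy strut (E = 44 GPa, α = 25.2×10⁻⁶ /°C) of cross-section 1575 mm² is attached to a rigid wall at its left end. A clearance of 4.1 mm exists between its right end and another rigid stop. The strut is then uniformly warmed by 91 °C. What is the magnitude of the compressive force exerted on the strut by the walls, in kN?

Unrestrained expansion: δ_free = αΔT L = 25.2×10⁻⁶ × 91 × 1375 = 3.153 mm.
Since δ_free = 3.15 mm is less than the 4.1 mm gap, the strut never touches the wall. No axial force develops.

P ≈ 0 kN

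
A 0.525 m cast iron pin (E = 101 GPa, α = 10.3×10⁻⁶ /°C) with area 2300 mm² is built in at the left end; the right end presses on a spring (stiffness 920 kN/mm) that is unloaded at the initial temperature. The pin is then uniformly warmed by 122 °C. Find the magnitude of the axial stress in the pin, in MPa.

σ ≈ 85.7 MPa (compressive)

If the spring were absent the pin would lengthen by αΔT L = 10.3×10⁻⁶ × 122 × 525 = 0.6597 mm.
Let P be the compressive force at the spring. The pin shortens elastically by PL/(AE) and the spring compresses by P/k; together these equal δ_free.
P [ L/(AE) + 1/k ] = δ_free → P [ 525/(2300×101×10³) + 1/(920×10³) ] = 0.6597.
P = 0.6597 / 3.347×10⁻⁶ = 197100 N.
σ = P/A = 197100/2300 = 85.7 MPa.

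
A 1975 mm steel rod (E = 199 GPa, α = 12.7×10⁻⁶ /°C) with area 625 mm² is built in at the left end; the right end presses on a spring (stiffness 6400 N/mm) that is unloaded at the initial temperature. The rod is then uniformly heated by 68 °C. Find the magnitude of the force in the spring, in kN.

P ≈ 9.91 kN

Free thermal expansion: δ_free = αΔT L = 12.7×10⁻⁶ × 68 × 1975 = 1.706 mm.
With a force P in the spring, the elastic change of the rod is PL/(AE) and that of the spring is P/k; compatibility requires their sum to equal δ_free.
P [ L/(AE) + 1/k ] = δ_free → P [ 1975/(625×199×10³) + 1/(6400) ] = 1.706.
P = 1.706 / 0.0001721 = 9909 N.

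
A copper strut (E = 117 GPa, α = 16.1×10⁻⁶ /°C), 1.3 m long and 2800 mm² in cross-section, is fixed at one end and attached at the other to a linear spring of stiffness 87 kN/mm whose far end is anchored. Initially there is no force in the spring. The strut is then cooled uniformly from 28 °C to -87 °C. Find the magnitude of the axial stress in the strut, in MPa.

Free thermal contraction: δ_free = αΔT L = 16.1×10⁻⁶ × 115 × 1300 = 2.407 mm.
Let P be the tensile force in the spring. The strut extends elastically by PL/(AE) and the spring stretches by P/k; together these equal δ_free.
P [ L/(AE) + 1/k ] = δ_free → P [ 1300/(2800×117×10³) + 1/(87×10³) ] = 2.407.
P = 2.407 / 1.546×10⁻⁵ = 155700 N.
σ = P/A = 155700/2800 = 55.59 MPa.

σ ≈ 55.6 MPa (tensile)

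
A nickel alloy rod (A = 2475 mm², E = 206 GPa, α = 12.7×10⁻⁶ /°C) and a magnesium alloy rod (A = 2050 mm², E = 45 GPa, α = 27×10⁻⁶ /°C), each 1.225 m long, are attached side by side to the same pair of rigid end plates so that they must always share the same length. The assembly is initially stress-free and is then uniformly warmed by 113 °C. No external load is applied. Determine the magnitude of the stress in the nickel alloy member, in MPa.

σ ≈ 51 MPa (tensile)

Both members must finish at the same length. With the larger α, the magnesium alloy tends to over-expand; the plates restrain it, putting the magnesium alloy in compression and the nickel alloy in tension. With no external load the two internal forces are equal and opposite, magnitude P.
Equating the net (thermal + elastic) strains gives |α₁ − α₂|·ΔT = P·[1/(A₁E₁) + 1/(A₂E₂)].
|α₁ − α₂|·ΔT = 14.3×10⁻⁶ × 113 = 0.001616.
1/(A₁E₁) + 1/(A₂E₂) = 1/(2475×206×10³) + 1/(2050×45×10³) = 1.28×10⁻⁸ N⁻¹.
P = 0.001616 / 1.28×10⁻⁸ = 126200 N = 126.2 kN.
σ_{nickel alloy} = P/A₁ = 126200/2475 = 51 MPa, tensile.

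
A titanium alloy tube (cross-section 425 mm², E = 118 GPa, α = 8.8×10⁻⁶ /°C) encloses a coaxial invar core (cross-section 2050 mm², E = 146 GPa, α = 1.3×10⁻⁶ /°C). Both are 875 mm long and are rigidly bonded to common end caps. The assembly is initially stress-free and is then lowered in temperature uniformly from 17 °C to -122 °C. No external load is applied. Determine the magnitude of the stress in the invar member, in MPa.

The titanium alloy has the larger α, so on cooling it would change length more than the invar if both were free. The rigid plates force a common final length, so the titanium alloy is put into tension and the invar into compression, with equal and opposite forces P (no external load).
Setting the final lengths equal and cancelling L: (α₁ − α₂)ΔT = P/(A₁E₁) + P/(A₂E₂).
|α₁ − α₂|·ΔT = 7.5×10⁻⁶ × 139 = 0.001043.
1/(A₁E₁) + 1/(A₂E₂) = 1/(425×118×10³) + 1/(2050×146×10³) = 2.328×10⁻⁸ N⁻¹.
P = 0.001043 / 2.328×10⁻⁸ = 44780 N = 44.78 kN.
σ_{invar} = P/A₂ = 44780/2050 = 21.84 MPa, compressive.

σ ≈ 21.8 MPa (compressive)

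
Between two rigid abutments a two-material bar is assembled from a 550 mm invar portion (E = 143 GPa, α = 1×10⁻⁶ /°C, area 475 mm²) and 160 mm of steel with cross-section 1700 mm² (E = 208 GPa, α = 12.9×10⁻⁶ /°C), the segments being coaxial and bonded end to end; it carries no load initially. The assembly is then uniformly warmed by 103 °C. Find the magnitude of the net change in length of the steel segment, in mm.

With the walls removed the bar would change length by δ_free = Σ αᵢΔT Lᵢ = 1×10⁻⁶×103×550 + 12.9×10⁻⁶×103×160 = 0.2692 mm.
The rigid supports impose zero overall length change; the single axial force P common to all segments must satisfy P Σ Lᵢ/(AᵢEᵢ) = δ_free.
The series flexibility is Σ Lᵢ/(AᵢEᵢ) = 550/(475×143×10³) + 160/(1700×208×10³) = 8.55×10⁻⁶ mm/N.
Hence P = δ_free / Σ(L/AE) = 0.2692/8.55×10⁻⁶ = 31.49 kN (compressive).
For the steel segment, free thermal change = 12.9×10⁻⁶×103×160 = 0.2126 mm and elastic change from P = 31490×160/(1700×208×10³) = 0.01425 mm; these oppose, so the net change is 0.198 mm (segment lengthens).

|ΔL| ≈ 0.198 mm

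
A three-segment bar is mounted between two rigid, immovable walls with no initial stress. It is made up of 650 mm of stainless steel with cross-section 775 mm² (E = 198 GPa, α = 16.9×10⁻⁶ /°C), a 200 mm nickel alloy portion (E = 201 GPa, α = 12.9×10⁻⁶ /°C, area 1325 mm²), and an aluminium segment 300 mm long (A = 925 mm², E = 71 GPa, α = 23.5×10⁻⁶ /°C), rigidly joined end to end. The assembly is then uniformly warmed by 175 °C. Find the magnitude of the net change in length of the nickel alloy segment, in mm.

|ΔL| ≈ 0.168 mm

With the walls removed the bar would change length by δ_free = Σ αᵢΔT Lᵢ = 16.9×10⁻⁶×175×650 + 12.9×10⁻⁶×175×200 + 23.5×10⁻⁶×175×300 = 3.608 mm.
The rigid supports impose zero overall length change; the single axial force P common to all segments must satisfy P Σ Lᵢ/(AᵢEᵢ) = δ_free.
The series flexibility is Σ Lᵢ/(AᵢEᵢ) = 650/(775×198×10³) + 200/(1325×201×10³) + 300/(925×71×10³) = 9.555×10⁻⁶ mm/N.
P = 3.608 / 9.555×10⁻⁶ = 377600 N = 377.6 kN, compressive.
For the nickel alloy segment, free thermal change = 12.9×10⁻⁶×175×200 = 0.4515 mm and elastic change from P = 377600×200/(1325×201×10³) = 0.2835 mm; these oppose, so the net change is 0.168 mm (segment lengthens).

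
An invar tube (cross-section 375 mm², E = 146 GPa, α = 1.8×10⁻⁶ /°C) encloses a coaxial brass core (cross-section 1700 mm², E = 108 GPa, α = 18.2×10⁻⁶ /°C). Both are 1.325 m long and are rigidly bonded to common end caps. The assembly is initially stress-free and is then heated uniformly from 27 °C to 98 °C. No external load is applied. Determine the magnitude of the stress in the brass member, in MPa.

The brass has the larger α, so on heating it would change length more than the invar if both were free. The rigid plates force a common final length, so the brass is put into compression and the invar into tension, with equal and opposite forces P (no external load).
Compatibility of the two members (thermal + elastic change equal): (α₁ − α₂)ΔT = P·[1/(A₁E₁) + 1/(A₂E₂)].
|α₁ − α₂|·ΔT = 16.4×10⁻⁶ × 71 = 0.001164.
1/(A₁E₁) + 1/(A₂E₂) = 1/(375×146×10³) + 1/(1700×108×10³) = 2.371×10⁻⁸ N⁻¹.
P = 0.001164 / 2.371×10⁻⁸ = 49110 N = 49.11 kN.
σ_{brass} = P/A₂ = 49110/1700 = 28.89 MPa, compressive.

σ ≈ 28.9 MPa (compressive)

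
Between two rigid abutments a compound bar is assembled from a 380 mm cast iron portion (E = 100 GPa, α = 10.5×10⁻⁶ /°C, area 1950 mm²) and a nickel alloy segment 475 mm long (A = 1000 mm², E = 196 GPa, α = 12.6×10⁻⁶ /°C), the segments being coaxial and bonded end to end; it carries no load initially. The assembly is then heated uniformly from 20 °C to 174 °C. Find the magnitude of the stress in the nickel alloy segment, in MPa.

Free thermal expansion of the whole bar: Σ αᵢΔT Lᵢ = 10.5×10⁻⁶×154×380 + 12.6×10⁻⁶×154×475 = 1.536 mm.
The rigid supports impose zero overall length change; the single axial force P common to all segments must satisfy P Σ Lᵢ/(AᵢEᵢ) = δ_free.
The series flexibility is Σ Lᵢ/(AᵢEᵢ) = 380/(1950×100×10³) + 475/(1000×196×10³) = 4.372×10⁻⁶ mm/N.
So P = 1.536 / 4.372×10⁻⁶ = 351.3 kN, compressive.
σ_{nickel alloy} = P / A = 351300 / 1000 = 351.3 MPa.

σ ≈ 351 MPa (compressive)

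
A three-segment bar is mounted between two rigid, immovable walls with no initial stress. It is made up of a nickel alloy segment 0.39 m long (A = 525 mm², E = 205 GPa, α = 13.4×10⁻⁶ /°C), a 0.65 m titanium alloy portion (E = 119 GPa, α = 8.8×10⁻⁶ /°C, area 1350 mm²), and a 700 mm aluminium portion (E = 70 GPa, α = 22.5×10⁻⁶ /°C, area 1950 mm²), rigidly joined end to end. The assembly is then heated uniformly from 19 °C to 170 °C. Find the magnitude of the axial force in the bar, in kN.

P ≈ 315 kN (compressive)

Free thermal expansion of the whole bar: Σ αᵢΔT Lᵢ = 13.4×10⁻⁶×151×390 + 8.8×10⁻⁶×151×650 + 22.5×10⁻⁶×151×700 = 4.031 mm.
Since the ends are fixed, an axial force P builds up, equal in every segment, with P · Σ Lᵢ/(AᵢEᵢ) = δ_free.
The series flexibility is Σ Lᵢ/(AᵢEᵢ) = 390/(525×205×10³) + 650/(1350×119×10³) + 700/(1950×70×10³) = 1.28×10⁻⁵ mm/N.
P = 4.031 / 1.28×10⁻⁵ = 315000 N = 315 kN, compressive.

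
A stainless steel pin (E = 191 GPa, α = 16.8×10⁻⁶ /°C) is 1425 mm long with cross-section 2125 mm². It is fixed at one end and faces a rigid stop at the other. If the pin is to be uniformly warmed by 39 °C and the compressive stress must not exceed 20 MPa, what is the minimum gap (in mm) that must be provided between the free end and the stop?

g ≈ 0.784 mm

With no wall the pin would lengthen by αΔT L = 16.8×10⁻⁶ × 39 × 1425 = 0.9337 mm.
A stress of 20 MPa corresponds to the wall pushing the pin back by σL/E = 20×1425/(191×10³) = 0.1492 mm.
So the gap has to take up the difference, g_min = δ_free − σL/E = 0.9337 − 0.1492 = 0.7844 mm.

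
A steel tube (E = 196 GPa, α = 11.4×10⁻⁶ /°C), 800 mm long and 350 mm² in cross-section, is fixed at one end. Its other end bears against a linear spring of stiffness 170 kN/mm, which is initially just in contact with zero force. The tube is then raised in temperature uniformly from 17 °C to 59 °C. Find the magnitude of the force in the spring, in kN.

Free thermal expansion: δ_free = αΔT L = 11.4×10⁻⁶ × 42 × 800 = 0.383 mm.
With a force P in the spring, the elastic change of the tube is PL/(AE) and that of the spring is P/k; compatibility requires their sum to equal δ_free.
P [ L/(AE) + 1/k ] = δ_free → P [ 800/(350×196×10³) + 1/(170×10³) ] = 0.383.
P = 0.383 / 1.754×10⁻⁵ = 21830 N.

P ≈ 21.8 kN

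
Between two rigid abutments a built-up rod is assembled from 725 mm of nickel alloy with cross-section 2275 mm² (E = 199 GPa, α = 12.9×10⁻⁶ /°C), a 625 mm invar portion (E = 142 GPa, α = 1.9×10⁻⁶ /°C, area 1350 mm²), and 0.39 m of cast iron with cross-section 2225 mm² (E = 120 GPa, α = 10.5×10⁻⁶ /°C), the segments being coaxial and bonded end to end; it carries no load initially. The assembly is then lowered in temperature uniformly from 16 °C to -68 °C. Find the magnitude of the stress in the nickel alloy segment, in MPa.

If the supports were absent, the total length change would be Σ αᵢΔT Lᵢ = 12.9×10⁻⁶×84×725 + 1.9×10⁻⁶×84×625 + 10.5×10⁻⁶×84×390 = 1.229 mm.
The rigid supports impose zero overall length change; the single axial force P common to all segments must satisfy P Σ Lᵢ/(AᵢEᵢ) = δ_free.
Σ Lᵢ/(AᵢEᵢ) = 725/(2275×199×10³) + 625/(1350×142×10³) + 390/(2225×120×10³) = 6.322×10⁻⁶ mm/N.
Hence P = δ_free / Σ(L/AE) = 1.229/6.322×10⁻⁶ = 194.4 kN (tensile).
σ_{nickel alloy} = P / A = 194400 / 2275 = 85.47 MPa.

σ ≈ 85.5 MPa (tensile)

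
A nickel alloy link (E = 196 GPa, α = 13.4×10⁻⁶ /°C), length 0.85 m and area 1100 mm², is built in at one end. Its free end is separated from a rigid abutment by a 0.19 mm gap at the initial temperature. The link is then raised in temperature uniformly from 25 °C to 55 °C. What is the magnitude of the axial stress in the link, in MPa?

If the wall were absent the link would grow by αΔT L = 13.4×10⁻⁶ × 30 × 850 = 0.3417 mm.
This exceeds the 0.19 mm gap, so the wall pushes back. The portion of expansion that must be recovered elastically is δ_free − gap = 0.3417 − 0.19 = 0.1517 mm.
So σ = E(δ_free − g)/L = 196×10³ × 0.1517/850 = 34.98 MPa.

σ ≈ 35 MPa (compressive)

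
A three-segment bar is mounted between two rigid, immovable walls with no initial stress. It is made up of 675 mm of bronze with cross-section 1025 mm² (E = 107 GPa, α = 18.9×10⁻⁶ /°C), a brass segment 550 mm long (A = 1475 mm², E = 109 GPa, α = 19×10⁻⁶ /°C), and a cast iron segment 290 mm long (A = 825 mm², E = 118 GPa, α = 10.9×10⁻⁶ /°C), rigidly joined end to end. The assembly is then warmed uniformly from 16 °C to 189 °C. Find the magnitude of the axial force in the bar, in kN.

P ≈ 363 kN (compressive)

If the supports were absent, the total length change would be Σ αᵢΔT Lᵢ = 18.9×10⁻⁶×173×675 + 19×10⁻⁶×173×550 + 10.9×10⁻⁶×173×290 = 4.562 mm.
The walls prevent any net length change, so an axial force P (same in every segment) develops. Compatibility: P · Σ Lᵢ/(AᵢEᵢ) = δ_free.
The series flexibility is Σ Lᵢ/(AᵢEᵢ) = 675/(1025×107×10³) + 550/(1475×109×10³) + 290/(825×118×10³) = 1.255×10⁻⁵ mm/N.
Hence P = δ_free / Σ(L/AE) = 4.562/1.255×10⁻⁵ = 363.4 kN (compressive).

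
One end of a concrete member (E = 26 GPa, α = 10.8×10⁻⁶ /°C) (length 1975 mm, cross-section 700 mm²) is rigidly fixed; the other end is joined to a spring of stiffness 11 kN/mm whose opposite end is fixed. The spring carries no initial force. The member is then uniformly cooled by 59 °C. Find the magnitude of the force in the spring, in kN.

If the spring were absent the member would shorten by αΔT L = 10.8×10⁻⁶ × 59 × 1975 = 1.258 mm.
Let P be the tensile force in the spring. The member extends elastically by PL/(AE) and the spring stretches by P/k; together these equal δ_free.
P [ L/(AE) + 1/k ] = δ_free → P [ 1975/(700×26×10³) + 1/(11×10³) ] = 1.258.
P = 1.258 / 0.0001994 = 6310 N.

P ≈ 6.31 kN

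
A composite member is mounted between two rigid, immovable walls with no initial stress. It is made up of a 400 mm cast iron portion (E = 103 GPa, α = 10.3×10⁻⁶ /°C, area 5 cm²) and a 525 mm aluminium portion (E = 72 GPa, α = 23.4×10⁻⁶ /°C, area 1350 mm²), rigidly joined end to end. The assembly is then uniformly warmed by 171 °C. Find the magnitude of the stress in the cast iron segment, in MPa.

With the walls removed the bar would change length by δ_free = Σ αᵢΔT Lᵢ = 10.3×10⁻⁶×171×400 + 23.4×10⁻⁶×171×525 = 2.805 mm.
The rigid supports impose zero overall length change; the single axial force P common to all segments must satisfy P Σ Lᵢ/(AᵢEᵢ) = δ_free.
Σ Lᵢ/(AᵢEᵢ) = 400/(500×103×10³) + 525/(1350×72×10³) = 1.317×10⁻⁵ mm/N.
So P = 2.805 / 1.317×10⁻⁵ = 213 kN, compressive.
σ_{cast iron} = P / A = 213000 / 500 = 426.1 MPa.

σ ≈ 426 MPa (compressive)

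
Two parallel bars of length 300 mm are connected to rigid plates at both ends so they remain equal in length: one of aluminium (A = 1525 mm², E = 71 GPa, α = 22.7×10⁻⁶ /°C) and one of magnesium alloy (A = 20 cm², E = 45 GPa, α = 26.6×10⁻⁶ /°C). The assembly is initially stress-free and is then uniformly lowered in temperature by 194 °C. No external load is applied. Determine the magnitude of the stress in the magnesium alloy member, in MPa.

σ ≈ 18.6 MPa (tensile)

The magnesium alloy has the larger α, so on cooling it would change length more than the aluminium if both were free. The rigid plates force a common final length, so the magnesium alloy is put into tension and the aluminium into compression, with equal and opposite forces P (no external load).
Equating the net (thermal + elastic) strains gives |α₁ − α₂|·ΔT = P·[1/(A₁E₁) + 1/(A₂E₂)].
|α₁ − α₂|·ΔT = 3.9×10⁻⁶ × 194 = 0.0007566.
1/(A₁E₁) + 1/(A₂E₂) = 1/(1525×71×10³) + 1/(2000×45×10³) = 2.035×10⁻⁸ N⁻¹.
So P = 0.0007566 / 2.035×10⁻⁸ = 37.19 kN.
σ_{magnesium alloy} = P/A₂ = 37190/2000 = 18.59 MPa, tensile.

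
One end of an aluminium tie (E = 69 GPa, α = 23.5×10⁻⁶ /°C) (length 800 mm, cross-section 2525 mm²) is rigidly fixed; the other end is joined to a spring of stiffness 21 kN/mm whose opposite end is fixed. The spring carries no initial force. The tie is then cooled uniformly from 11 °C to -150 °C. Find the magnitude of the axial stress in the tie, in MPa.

Free thermal contraction: δ_free = αΔT L = 23.5×10⁻⁶ × 161 × 800 = 3.027 mm.
With a force P in the spring, the elastic change of the tie is PL/(AE) and that of the spring is P/k; compatibility requires their sum to equal δ_free.
P [ L/(AE) + 1/k ] = δ_free → P [ 800/(2525×69×10³) + 1/(21×10³) ] = 3.027.
P = 3.027 / 5.221×10⁻⁵ = 57970 N.
σ = P/A = 57970/2525 = 22.96 MPa.

σ ≈ 23 MPa (tensile)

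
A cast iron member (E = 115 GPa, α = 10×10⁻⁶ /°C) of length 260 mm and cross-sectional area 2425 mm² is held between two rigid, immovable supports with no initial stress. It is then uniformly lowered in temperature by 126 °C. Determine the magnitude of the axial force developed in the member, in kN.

Full restraint means ε = 0, so the stress is σ = EαΔT = 115×10³ × 10×10⁻⁶ × 126 = 144.9 MPa.
Axial force P = σA = 144.9 × 2425 = 351400 N = 351.4 kN, tensile.

P ≈ 351 kN (tensile)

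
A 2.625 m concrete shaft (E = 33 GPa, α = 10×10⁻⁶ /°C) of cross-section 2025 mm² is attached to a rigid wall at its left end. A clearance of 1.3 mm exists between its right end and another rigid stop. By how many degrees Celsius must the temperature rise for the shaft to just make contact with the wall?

ΔT ≈ 49.5 °C

Contact occurs when the free expansion equals the gap: αΔT L = 1.3 mm.
So ΔT = g/(αL) = 1.3/(10×10⁻⁶ × 2625) = 49.52 °C.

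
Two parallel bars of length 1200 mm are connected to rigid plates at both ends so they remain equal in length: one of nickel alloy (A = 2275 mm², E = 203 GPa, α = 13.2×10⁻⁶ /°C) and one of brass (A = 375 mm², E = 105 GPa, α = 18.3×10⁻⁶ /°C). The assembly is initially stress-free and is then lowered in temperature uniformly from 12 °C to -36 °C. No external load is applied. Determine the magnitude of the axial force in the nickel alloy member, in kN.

P ≈ 8.88 kN (compressive in the nickel alloy)

Equilibrium of a rigid end plate with no external load gives equal and opposite internal forces ±P in the two members. Since α_{brass} > α_{nickel alloy}, cooling drives the brass into tension and the nickel alloy into compression.
Equating the net (thermal + elastic) strains gives |α₁ − α₂|·ΔT = P·[1/(A₁E₁) + 1/(A₂E₂)].
|α₁ − α₂|·ΔT = 5.1×10⁻⁶ × 48 = 0.0002448.
1/(A₁E₁) + 1/(A₂E₂) = 1/(2275×203×10³) + 1/(375×105×10³) = 2.756×10⁻⁸ N⁻¹.
So P = 0.0002448 / 2.756×10⁻⁸ = 8.882 kN.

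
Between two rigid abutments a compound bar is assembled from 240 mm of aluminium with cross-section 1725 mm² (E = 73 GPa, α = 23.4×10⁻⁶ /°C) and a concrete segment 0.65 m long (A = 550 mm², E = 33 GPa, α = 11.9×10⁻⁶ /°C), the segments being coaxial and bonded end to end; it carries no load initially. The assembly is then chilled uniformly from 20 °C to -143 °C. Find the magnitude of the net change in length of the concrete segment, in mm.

Free thermal contraction of the whole bar: Σ αᵢΔT Lᵢ = 23.4×10⁻⁶×163×240 + 11.9×10⁻⁶×163×650 = 2.176 mm.
The walls prevent any net length change, so an axial force P (same in every segment) develops. Compatibility: P · Σ Lᵢ/(AᵢEᵢ) = δ_free.
Σ Lᵢ/(AᵢEᵢ) = 240/(1725×73×10³) + 650/(550×33×10³) = 3.772×10⁻⁵ mm/N.
Hence P = δ_free / Σ(L/AE) = 2.176/3.772×10⁻⁵ = 57.7 kN (tensile).
For the concrete segment, free thermal change = 11.9×10⁻⁶×163×650 = 1.261 mm and elastic change from P = 57700×650/(550×33×10³) = 2.066 mm; these oppose, so the net change is 0.805 mm (segment lengthens).

|ΔL| ≈ 0.805 mm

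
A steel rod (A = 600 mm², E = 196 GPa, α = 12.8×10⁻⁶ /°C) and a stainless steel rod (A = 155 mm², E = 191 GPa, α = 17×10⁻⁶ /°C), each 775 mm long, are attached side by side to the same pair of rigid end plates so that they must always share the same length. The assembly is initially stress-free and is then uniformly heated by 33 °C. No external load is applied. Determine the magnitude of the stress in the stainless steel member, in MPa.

Both members must finish at the same length. With the larger α, the stainless steel tends to over-expand; the plates restrain it, putting the stainless steel in compression and the steel in tension. With no external load the two internal forces are equal and opposite, magnitude P.
Equating the net (thermal + elastic) strains gives |α₁ − α₂|·ΔT = P·[1/(A₁E₁) + 1/(A₂E₂)].
|α₁ − α₂|·ΔT = 4.2×10⁻⁶ × 33 = 0.0001386.
1/(A₁E₁) + 1/(A₂E₂) = 1/(600×196×10³) + 1/(155×191×10³) = 4.228×10⁻⁸ N⁻¹.
P = 0.0001386 / 4.228×10⁻⁸ = 3278 N = 3.278 kN.
σ_{stainless steel} = P/A₂ = 3278/155 = 21.15 MPa, compressive.

σ ≈ 21.1 MPa (compressive)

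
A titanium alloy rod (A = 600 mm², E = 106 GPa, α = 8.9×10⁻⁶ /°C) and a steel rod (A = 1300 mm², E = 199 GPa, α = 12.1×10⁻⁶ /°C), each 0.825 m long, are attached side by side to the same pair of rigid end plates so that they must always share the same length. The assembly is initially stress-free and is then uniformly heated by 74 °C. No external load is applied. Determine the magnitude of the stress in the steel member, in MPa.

σ ≈ 9.3 MPa (compressive)

Both members must finish at the same length. With the larger α, the steel tends to over-expand; the plates restrain it, putting the steel in compression and the titanium alloy in tension. With no external load the two internal forces are equal and opposite, magnitude P.
Compatibility of the two members (thermal + elastic change equal): (α₁ − α₂)ΔT = P·[1/(A₁E₁) + 1/(A₂E₂)].
|α₁ − α₂|·ΔT = 3.2×10⁻⁶ × 74 = 0.0002368.
1/(A₁E₁) + 1/(A₂E₂) = 1/(600×106×10³) + 1/(1300×199×10³) = 1.959×10⁻⁸ N⁻¹.
So P = 0.0002368 / 1.959×10⁻⁸ = 12.09 kN.
σ_{steel} = P/A₂ = 12090/1300 = 9.299 MPa, compressive.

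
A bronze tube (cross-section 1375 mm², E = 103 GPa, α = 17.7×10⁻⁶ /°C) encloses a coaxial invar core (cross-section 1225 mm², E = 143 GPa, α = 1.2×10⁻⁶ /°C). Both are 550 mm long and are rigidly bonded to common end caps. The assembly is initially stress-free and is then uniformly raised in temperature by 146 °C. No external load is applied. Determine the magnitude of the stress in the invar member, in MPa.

Both members must finish at the same length. With the larger α, the bronze tends to over-expand; the plates restrain it, putting the bronze in compression and the invar in tension. With no external load the two internal forces are equal and opposite, magnitude P.
Equating the net (thermal + elastic) strains gives |α₁ − α₂|·ΔT = P·[1/(A₁E₁) + 1/(A₂E₂)].
|α₁ − α₂|·ΔT = 16.5×10⁻⁶ × 146 = 0.002409.
1/(A₁E₁) + 1/(A₂E₂) = 1/(1375×103×10³) + 1/(1225×143×10³) = 1.277×10⁻⁸ N⁻¹.
So P = 0.002409 / 1.277×10⁻⁸ = 188.7 kN.
σ_{invar} = P/A₂ = 188700/1225 = 154 MPa, tensile.

σ ≈ 154 MPa (tensile)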